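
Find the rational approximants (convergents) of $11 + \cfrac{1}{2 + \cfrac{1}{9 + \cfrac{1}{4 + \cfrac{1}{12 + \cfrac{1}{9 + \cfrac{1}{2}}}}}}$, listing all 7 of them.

Using the convergent recurrence p_i = a_i*p_{i-1} + p_{i-2}, q_i = a_i*q_{i-1} + q_{i-2} with p_{-2}=0, p_{-1}=1, q_{-2}=1, q_{-1}=0:
  i=0: a_0=11, p_0 = 11*1 + 0 = 11, q_0 = 11*0 + 1 = 1.
  i=1: a_1=2, p_1 = 2*11 + 1 = 23, q_1 = 2*1 + 0 = 2.
  i=2: a_2=9, p_2 = 9*23 + 11 = 218, q_2 = 9*2 + 1 = 19.
  i=3: a_3=4, p_3 = 4*218 + 23 = 895, q_3 = 4*19 + 2 = 78.
  i=4: a_4=12, p_4 = 12*895 + 218 = 10958, q_4 = 12*78 + 19 = 955.
  i=5: a_5=9, p_5 = 9*10958 + 895 = 99517, q_5 = 9*955 + 78 = 8673.
  i=6: a_6=2, p_6 = 2*99517 + 10958 = 209992, q_6 = 2*8673 + 955 = 18301.

11/1, 23/2, 218/19, 895/78, 10958/955, 99517/8673, 209992/18301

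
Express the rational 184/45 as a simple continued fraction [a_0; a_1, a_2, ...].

[4; 11, 4]

Run the Euclidean algorithm on 184 and 45; the successive quotients are the partial quotients a_0, a_1, ... (each step inverts the fractional part left over by the previous one):
  184 = 4*45 + 4, so a_0 = 4.
  45 = 11*4 + 1, so a_1 = 11.
  4 = 4*1 + 0, so a_2 = 4.
The remainder reaches 0 after 3 divisions, so the expansion has 3 partial quotients, read off in order.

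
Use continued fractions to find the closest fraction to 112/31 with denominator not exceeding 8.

29/8

Expand x = 112/31 as a continued fraction with the Euclidean algorithm:
  112 = 3*31 + 19, so a_0 = 3.
  31 = 1*19 + 12, so a_1 = 1.
  19 = 1*12 + 7, so a_2 = 1.
  12 = 1*7 + 5, so a_3 = 1.
  7 = 1*5 + 2, so a_4 = 1.
  5 = 2*2 + 1, so a_5 = 2.
  2 = 2*1 + 0, so a_6 = 2.
so x = [3; 1, 1, 1, 1, 2, 2].
Convergents (p_i = a_i*p_{i-1} + p_{i-2}, q_i = a_i*q_{i-1} + q_{i-2} with p_{-2}=0, p_{-1}=1, q_{-2}=1, q_{-1}=0), until the denominator exceeds 8:
  i=0: a_0=3, p_0 = 3*1 + 0 = 3, q_0 = 3*0 + 1 = 1.
  i=1: a_1=1, p_1 = 1*3 + 1 = 4, q_1 = 1*1 + 0 = 1.
  i=2: a_2=1, p_2 = 1*4 + 3 = 7, q_2 = 1*1 + 1 = 2.
  i=3: a_3=1, p_3 = 1*7 + 4 = 11, q_3 = 1*2 + 1 = 3.
  i=4: a_4=1, p_4 = 1*11 + 7 = 18, q_4 = 1*3 + 2 = 5.
  i=5: a_5=2, p_5 = 2*18 + 11 = 47, q_5 = 2*5 + 3 = 13.
q_5 = 13 > 8, so the last convergent with denominator <= 8 is p_4/q_4 = 18/5.
The closest fraction with denominator <= 8 is either p_4/q_4 or the intermediate fraction (k*p_4 + p_3)/(k*q_4 + q_3) with the largest k >= 1 whose denominator stays <= 8; these approach x as k grows, and every other convergent or intermediate fraction in range is farther away.
Largest k: floor((8 - q_3)/q_4) = floor((8 - 3)/5) = 1.
That gives (1*18 + 11)/(1*5 + 3) = 29/8.
Compare the errors: |x - 18/5| = |112*5 - 18*31|/(31*5) = 2/155, and |x - 29/8| = |112*8 - 29*31|/(31*8) = 3/248.
Cross-multiplying, 3*155 = 465 < 496 = 2*248, so 3/248 is smaller: the intermediate fraction 29/8 is closer to x than 18/5.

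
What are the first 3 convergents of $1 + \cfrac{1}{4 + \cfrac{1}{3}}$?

Using the convergent recurrence p_i = a_i*p_{i-1} + p_{i-2}, q_i = a_i*q_{i-1} + q_{i-2} with p_{-2}=0, p_{-1}=1, q_{-2}=1, q_{-1}=0:
  i=0: a_0=1, p_0 = 1*1 + 0 = 1, q_0 = 1*0 + 1 = 1.
  i=1: a_1=4, p_1 = 4*1 + 1 = 5, q_1 = 4*1 + 0 = 4.
  i=2: a_2=3, p_2 = 3*5 + 1 = 16, q_2 = 3*4 + 1 = 13.

1/1, 5/4, 16/13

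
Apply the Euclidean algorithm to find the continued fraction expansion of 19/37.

Run the Euclidean algorithm on 19 and 37; the successive quotients are the partial quotients a_0, a_1, ... (each step inverts the fractional part left over by the previous one):
  19 = 0*37 + 19, so a_0 = 0.
  37 = 1*19 + 18, so a_1 = 1.
  19 = 1*18 + 1, so a_2 = 1.
  18 = 18*1 + 0, so a_3 = 18.
The remainder reaches 0 after 4 divisions, so the expansion has 4 partial quotients, read off in order.

[0; 1, 1, 18]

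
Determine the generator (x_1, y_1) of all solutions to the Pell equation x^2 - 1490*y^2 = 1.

First expand sqrt(1490) as a continued fraction. With x_i = (sqrt(1490) + m_i)/d_i and (m_0, d_0) = (0, 1): a_0 = floor(sqrt(1490)) = 38, since 38^2 = 1444 <= 1490 < 1521 = 39^2.
Iterate m_{i+1} = d_i*a_i - m_i, d_{i+1} = (1490 - m_{i+1}^2)/d_i, a_{i+1} = floor((a_0 + m_{i+1})/d_{i+1}):
  m_1 = 1*38 - 0 = 38, d_1 = (1490 - 38^2)/1 = 46/1 = 46, a_1 = floor((38 + 38)/46) = 1.
  m_2 = 46*1 - 38 = 8, d_2 = (1490 - 8^2)/46 = 1426/46 = 31, a_2 = floor((38 + 8)/31) = 1.
  m_3 = 31*1 - 8 = 23, d_3 = (1490 - 23^2)/31 = 961/31 = 31, a_3 = floor((38 + 23)/31) = 1.
  m_4 = 31*1 - 23 = 8, d_4 = (1490 - 8^2)/31 = 1426/31 = 46, a_4 = floor((38 + 8)/46) = 1.
  m_5 = 46*1 - 8 = 38, d_5 = (1490 - 38^2)/46 = 46/46 = 1, a_5 = floor((38 + 38)/1) = 76.
  m_6 = 1*76 - 38 = 38, d_6 = (1490 - 38^2)/1 = 46/1 = 46: (m_6, d_6) = (m_1, d_1) = (38, 46), so from here the quotients repeat a_1, ..., a_5; the period length is 5.
So sqrt(1490) = [38; (1, 1, 1, 1, 76)] with period length k = 5.
k is odd, so (p_{k-1}, q_{k-1}) only solves x^2 - 1490y^2 = -1 and the fundamental solution of x^2 - 1490y^2 = 1 is (p_{2k-1}, q_{2k-1}) = (p_9, q_9); compute convergents through index 9, running through the period twice.
Convergents (p_i = a_i*p_{i-1} + p_{i-2}, q_i = a_i*q_{i-1} + q_{i-2} with p_{-2}=0, p_{-1}=1, q_{-2}=1, q_{-1}=0):
  i=0: a_0=38, p_0 = 38*1 + 0 = 38, q_0 = 38*0 + 1 = 1.
  i=1: a_1=1, p_1 = 1*38 + 1 = 39, q_1 = 1*1 + 0 = 1.
  i=2: a_2=1, p_2 = 1*39 + 38 = 77, q_2 = 1*1 + 1 = 2.
  i=3: a_3=1, p_3 = 1*77 + 39 = 116, q_3 = 1*2 + 1 = 3.
  i=4: a_4=1, p_4 = 1*116 + 77 = 193, q_4 = 1*3 + 2 = 5.
  i=5: a_5=76, p_5 = 76*193 + 116 = 14784, q_5 = 76*5 + 3 = 383.
  i=6: a_6=1, p_6 = 1*14784 + 193 = 14977, q_6 = 1*383 + 5 = 388.
  i=7: a_7=1, p_7 = 1*14977 + 14784 = 29761, q_7 = 1*388 + 383 = 771.
  i=8: a_8=1, p_8 = 1*29761 + 14977 = 44738, q_8 = 1*771 + 388 = 1159.
  i=9: a_9=1, p_9 = 1*44738 + 29761 = 74499, q_9 = 1*1159 + 771 = 1930.
Indeed p_4^2 - 1490*q_4^2 = 37249 - 37250 = -1, not +1.
Check: 74499^2 - 1490*1930^2 = 5550101001 - 5550101000 = 1, so (x, y) = (74499, 1930) solves the equation, and by the theorem it is the least positive solution.

(x, y) = (74499, 1930)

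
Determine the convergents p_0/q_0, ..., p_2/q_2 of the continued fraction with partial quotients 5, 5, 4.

Using the convergent recurrence p_i = a_i*p_{i-1} + p_{i-2}, q_i = a_i*q_{i-1} + q_{i-2} with p_{-2}=0, p_{-1}=1, q_{-2}=1, q_{-1}=0:
  i=0: a_0=5, p_0 = 5*1 + 0 = 5, q_0 = 5*0 + 1 = 1.
  i=1: a_1=5, p_1 = 5*5 + 1 = 26, q_1 = 5*1 + 0 = 5.
  i=2: a_2=4, p_2 = 4*26 + 5 = 109, q_2 = 4*5 + 1 = 21.

5/1, 26/5, 109/21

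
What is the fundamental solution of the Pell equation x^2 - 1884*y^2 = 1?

(x, y) = (7838695, 180594)

First expand sqrt(1884) as a continued fraction. With x_i = (sqrt(1884) + m_i)/d_i and (m_0, d_0) = (0, 1): a_0 = floor(sqrt(1884)) = 43, since 43^2 = 1849 <= 1884 < 1936 = 44^2.
Iterate m_{i+1} = d_i*a_i - m_i, d_{i+1} = (1884 - m_{i+1}^2)/d_i, a_{i+1} = floor((a_0 + m_{i+1})/d_{i+1}):
  m_1 = 1*43 - 0 = 43, d_1 = (1884 - 43^2)/1 = 35/1 = 35, a_1 = floor((43 + 43)/35) = 2.
  m_2 = 35*2 - 43 = 27, d_2 = (1884 - 27^2)/35 = 1155/35 = 33, a_2 = floor((43 + 27)/33) = 2.
  m_3 = 33*2 - 27 = 39, d_3 = (1884 - 39^2)/33 = 363/33 = 11, a_3 = floor((43 + 39)/11) = 7.
  m_4 = 11*7 - 39 = 38, d_4 = (1884 - 38^2)/11 = 440/11 = 40, a_4 = floor((43 + 38)/40) = 2.
  m_5 = 40*2 - 38 = 42, d_5 = (1884 - 42^2)/40 = 120/40 = 3, a_5 = floor((43 + 42)/3) = 28.
  m_6 = 3*28 - 42 = 42, d_6 = (1884 - 42^2)/3 = 120/3 = 40, a_6 = floor((43 + 42)/40) = 2.
  m_7 = 40*2 - 42 = 38, d_7 = (1884 - 38^2)/40 = 440/40 = 11, a_7 = floor((43 + 38)/11) = 7.
  m_8 = 11*7 - 38 = 39, d_8 = (1884 - 39^2)/11 = 363/11 = 33, a_8 = floor((43 + 39)/33) = 2.
  m_9 = 33*2 - 39 = 27, d_9 = (1884 - 27^2)/33 = 1155/33 = 35, a_9 = floor((43 + 27)/35) = 2.
  m_10 = 35*2 - 27 = 43, d_10 = (1884 - 43^2)/35 = 35/35 = 1, a_10 = floor((43 + 43)/1) = 86.
  m_11 = 1*86 - 43 = 43, d_11 = (1884 - 43^2)/1 = 35/1 = 35: (m_11, d_11) = (m_1, d_1) = (43, 35), so from here the quotients repeat a_1, ..., a_10; the period length is 10.
So sqrt(1884) = [43; (2, 2, 7, 2, 28, 2, 7, 2, 2, 86)] with period length k = 10.
k is even, so the fundamental solution of x^2 - 1884y^2 = 1 is (p_{k-1}, q_{k-1}) = (p_9, q_9); compute convergents through index 9.
Convergents (p_i = a_i*p_{i-1} + p_{i-2}, q_i = a_i*q_{i-1} + q_{i-2} with p_{-2}=0, p_{-1}=1, q_{-2}=1, q_{-1}=0):
  i=0: a_0=43, p_0 = 43*1 + 0 = 43, q_0 = 43*0 + 1 = 1.
  i=1: a_1=2, p_1 = 2*43 + 1 = 87, q_1 = 2*1 + 0 = 2.
  i=2: a_2=2, p_2 = 2*87 + 43 = 217, q_2 = 2*2 + 1 = 5.
  i=3: a_3=7, p_3 = 7*217 + 87 = 1606, q_3 = 7*5 + 2 = 37.
  i=4: a_4=2, p_4 = 2*1606 + 217 = 3429, q_4 = 2*37 + 5 = 79.
  i=5: a_5=28, p_5 = 28*3429 + 1606 = 97618, q_5 = 28*79 + 37 = 2249.
  i=6: a_6=2, p_6 = 2*97618 + 3429 = 198665, q_6 = 2*2249 + 79 = 4577.
  i=7: a_7=7, p_7 = 7*198665 + 97618 = 1488273, q_7 = 7*4577 + 2249 = 34288.
  i=8: a_8=2, p_8 = 2*1488273 + 198665 = 3175211, q_8 = 2*34288 + 4577 = 73153.
  i=9: a_9=2, p_9 = 2*3175211 + 1488273 = 7838695, q_9 = 2*73153 + 34288 = 180594.
Check: 7838695^2 - 1884*180594^2 = 61445139303025 - 61445139303024 = 1, so (x, y) = (7838695, 180594) solves the equation, and by the theorem it is the least positive solution.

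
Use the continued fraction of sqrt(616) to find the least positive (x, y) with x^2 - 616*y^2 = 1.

First expand sqrt(616) as a continued fraction. With x_i = (sqrt(616) + m_i)/d_i and (m_0, d_0) = (0, 1): a_0 = floor(sqrt(616)) = 24, since 24^2 = 576 <= 616 < 625 = 25^2.
Iterate m_{i+1} = d_i*a_i - m_i, d_{i+1} = (616 - m_{i+1}^2)/d_i, a_{i+1} = floor((a_0 + m_{i+1})/d_{i+1}):
  m_1 = 1*24 - 0 = 24, d_1 = (616 - 24^2)/1 = 40/1 = 40, a_1 = floor((24 + 24)/40) = 1.
  m_2 = 40*1 - 24 = 16, d_2 = (616 - 16^2)/40 = 360/40 = 9, a_2 = floor((24 + 16)/9) = 4.
  m_3 = 9*4 - 16 = 20, d_3 = (616 - 20^2)/9 = 216/9 = 24, a_3 = floor((24 + 20)/24) = 1.
  m_4 = 24*1 - 20 = 4, d_4 = (616 - 4^2)/24 = 600/24 = 25, a_4 = floor((24 + 4)/25) = 1.
  m_5 = 25*1 - 4 = 21, d_5 = (616 - 21^2)/25 = 175/25 = 7, a_5 = floor((24 + 21)/7) = 6.
  m_6 = 7*6 - 21 = 21, d_6 = (616 - 21^2)/7 = 175/7 = 25, a_6 = floor((24 + 21)/25) = 1.
  m_7 = 25*1 - 21 = 4, d_7 = (616 - 4^2)/25 = 600/25 = 24, a_7 = floor((24 + 4)/24) = 1.
  m_8 = 24*1 - 4 = 20, d_8 = (616 - 20^2)/24 = 216/24 = 9, a_8 = floor((24 + 20)/9) = 4.
  m_9 = 9*4 - 20 = 16, d_9 = (616 - 16^2)/9 = 360/9 = 40, a_9 = floor((24 + 16)/40) = 1.
  m_10 = 40*1 - 16 = 24, d_10 = (616 - 24^2)/40 = 40/40 = 1, a_10 = floor((24 + 24)/1) = 48.
  m_11 = 1*48 - 24 = 24, d_11 = (616 - 24^2)/1 = 40/1 = 40: (m_11, d_11) = (m_1, d_1) = (24, 40), so from here the quotients repeat a_1, ..., a_10; the period length is 10.
So sqrt(616) = [24; (1, 4, 1, 1, 6, 1, 1, 4, 1, 48)] with period length k = 10.
k is even, so the fundamental solution of x^2 - 616y^2 = 1 is (p_{k-1}, q_{k-1}) = (p_9, q_9); compute convergents through index 9.
Convergents (p_i = a_i*p_{i-1} + p_{i-2}, q_i = a_i*q_{i-1} + q_{i-2} with p_{-2}=0, p_{-1}=1, q_{-2}=1, q_{-1}=0):
  i=0: a_0=24, p_0 = 24*1 + 0 = 24, q_0 = 24*0 + 1 = 1.
  i=1: a_1=1, p_1 = 1*24 + 1 = 25, q_1 = 1*1 + 0 = 1.
  i=2: a_2=4, p_2 = 4*25 + 24 = 124, q_2 = 4*1 + 1 = 5.
  i=3: a_3=1, p_3 = 1*124 + 25 = 149, q_3 = 1*5 + 1 = 6.
  i=4: a_4=1, p_4 = 1*149 + 124 = 273, q_4 = 1*6 + 5 = 11.
  i=5: a_5=6, p_5 = 6*273 + 149 = 1787, q_5 = 6*11 + 6 = 72.
  i=6: a_6=1, p_6 = 1*1787 + 273 = 2060, q_6 = 1*72 + 11 = 83.
  i=7: a_7=1, p_7 = 1*2060 + 1787 = 3847, q_7 = 1*83 + 72 = 155.
  i=8: a_8=4, p_8 = 4*3847 + 2060 = 17448, q_8 = 4*155 + 83 = 703.
  i=9: a_9=1, p_9 = 1*17448 + 3847 = 21295, q_9 = 1*703 + 155 = 858.
Check: 21295^2 - 616*858^2 = 453477025 - 453477024 = 1, so (x, y) = (21295, 858) solves the equation, and by the theorem it is the least positive solution.

(x, y) = (21295, 858)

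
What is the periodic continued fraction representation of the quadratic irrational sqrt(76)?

[8; (1, 2, 1, 1, 5, 4, 5, 1, 1, 2, 1, 16)]

Write x_i = (sqrt(76) + m_i)/d_i with (m_0, d_0) = (0, 1). a_0 = floor(sqrt(76)) = 8, since 8^2 = 64 <= 76 < 81 = 9^2.
Iterate m_{i+1} = d_i*a_i - m_i, d_{i+1} = (76 - m_{i+1}^2)/d_i, a_{i+1} = floor((a_0 + m_{i+1})/d_{i+1}):
  m_1 = 1*8 - 0 = 8, d_1 = (76 - 8^2)/1 = 12/1 = 12, a_1 = floor((8 + 8)/12) = 1.
  m_2 = 12*1 - 8 = 4, d_2 = (76 - 4^2)/12 = 60/12 = 5, a_2 = floor((8 + 4)/5) = 2.
  m_3 = 5*2 - 4 = 6, d_3 = (76 - 6^2)/5 = 40/5 = 8, a_3 = floor((8 + 6)/8) = 1.
  m_4 = 8*1 - 6 = 2, d_4 = (76 - 2^2)/8 = 72/8 = 9, a_4 = floor((8 + 2)/9) = 1.
  m_5 = 9*1 - 2 = 7, d_5 = (76 - 7^2)/9 = 27/9 = 3, a_5 = floor((8 + 7)/3) = 5.
  m_6 = 3*5 - 7 = 8, d_6 = (76 - 8^2)/3 = 12/3 = 4, a_6 = floor((8 + 8)/4) = 4.
  m_7 = 4*4 - 8 = 8, d_7 = (76 - 8^2)/4 = 12/4 = 3, a_7 = floor((8 + 8)/3) = 5.
  m_8 = 3*5 - 8 = 7, d_8 = (76 - 7^2)/3 = 27/3 = 9, a_8 = floor((8 + 7)/9) = 1.
  m_9 = 9*1 - 7 = 2, d_9 = (76 - 2^2)/9 = 72/9 = 8, a_9 = floor((8 + 2)/8) = 1.
  m_10 = 8*1 - 2 = 6, d_10 = (76 - 6^2)/8 = 40/8 = 5, a_10 = floor((8 + 6)/5) = 2.
  m_11 = 5*2 - 6 = 4, d_11 = (76 - 4^2)/5 = 60/5 = 12, a_11 = floor((8 + 4)/12) = 1.
  m_12 = 12*1 - 4 = 8, d_12 = (76 - 8^2)/12 = 12/12 = 1, a_12 = floor((8 + 8)/1) = 16.
  m_13 = 1*16 - 8 = 8, d_13 = (76 - 8^2)/1 = 12/1 = 12: (m_13, d_13) = (m_1, d_1) = (8, 12), so from here the quotients repeat a_1, ..., a_12; the period length is 12.
Hence the expansion of sqrt(76) is a_0 = 8 followed by the repeating block 1, 2, 1, 1, 5, 4, 5, 1, 1, 2, 1, 16 (period 12).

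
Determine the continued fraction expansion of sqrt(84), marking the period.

[9; (6, 18)]

Write x_i = (sqrt(84) + m_i)/d_i with (m_0, d_0) = (0, 1). a_0 = floor(sqrt(84)) = 9, since 9^2 = 81 <= 84 < 100 = 10^2.
Iterate m_{i+1} = d_i*a_i - m_i, d_{i+1} = (84 - m_{i+1}^2)/d_i, a_{i+1} = floor((a_0 + m_{i+1})/d_{i+1}):
  m_1 = 1*9 - 0 = 9, d_1 = (84 - 9^2)/1 = 3/1 = 3, a_1 = floor((9 + 9)/3) = 6.
  m_2 = 3*6 - 9 = 9, d_2 = (84 - 9^2)/3 = 3/3 = 1, a_2 = floor((9 + 9)/1) = 18.
  m_3 = 1*18 - 9 = 9, d_3 = (84 - 9^2)/1 = 3/1 = 3: (m_3, d_3) = (m_1, d_1) = (9, 3), so from here the quotients repeat a_1, a_2; the period length is 2.
Hence the expansion of sqrt(84) is a_0 = 9 followed by the repeating block 6, 18 (period 2).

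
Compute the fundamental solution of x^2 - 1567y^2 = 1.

First expand sqrt(1567) as a continued fraction. With x_i = (sqrt(1567) + m_i)/d_i and (m_0, d_0) = (0, 1): a_0 = floor(sqrt(1567)) = 39, since 39^2 = 1521 <= 1567 < 1600 = 40^2.
Iterate m_{i+1} = d_i*a_i - m_i, d_{i+1} = (1567 - m_{i+1}^2)/d_i, a_{i+1} = floor((a_0 + m_{i+1})/d_{i+1}):
  m_1 = 1*39 - 0 = 39, d_1 = (1567 - 39^2)/1 = 46/1 = 46, a_1 = floor((39 + 39)/46) = 1.
  m_2 = 46*1 - 39 = 7, d_2 = (1567 - 7^2)/46 = 1518/46 = 33, a_2 = floor((39 + 7)/33) = 1.
  m_3 = 33*1 - 7 = 26, d_3 = (1567 - 26^2)/33 = 891/33 = 27, a_3 = floor((39 + 26)/27) = 2.
  m_4 = 27*2 - 26 = 28, d_4 = (1567 - 28^2)/27 = 783/27 = 29, a_4 = floor((39 + 28)/29) = 2.
  m_5 = 29*2 - 28 = 30, d_5 = (1567 - 30^2)/29 = 667/29 = 23, a_5 = floor((39 + 30)/23) = 3.
  m_6 = 23*3 - 30 = 39, d_6 = (1567 - 39^2)/23 = 46/23 = 2, a_6 = floor((39 + 39)/2) = 39.
  m_7 = 2*39 - 39 = 39, d_7 = (1567 - 39^2)/2 = 46/2 = 23, a_7 = floor((39 + 39)/23) = 3.
  m_8 = 23*3 - 39 = 30, d_8 = (1567 - 30^2)/23 = 667/23 = 29, a_8 = floor((39 + 30)/29) = 2.
  m_9 = 29*2 - 30 = 28, d_9 = (1567 - 28^2)/29 = 783/29 = 27, a_9 = floor((39 + 28)/27) = 2.
  m_10 = 27*2 - 28 = 26, d_10 = (1567 - 26^2)/27 = 891/27 = 33, a_10 = floor((39 + 26)/33) = 1.
  m_11 = 33*1 - 26 = 7, d_11 = (1567 - 7^2)/33 = 1518/33 = 46, a_11 = floor((39 + 7)/46) = 1.
  m_12 = 46*1 - 7 = 39, d_12 = (1567 - 39^2)/46 = 46/46 = 1, a_12 = floor((39 + 39)/1) = 78.
  m_13 = 1*78 - 39 = 39, d_13 = (1567 - 39^2)/1 = 46/1 = 46: (m_13, d_13) = (m_1, d_1) = (39, 46), so from here the quotients repeat a_1, ..., a_12; the period length is 12.
So sqrt(1567) = [39; (1, 1, 2, 2, 3, 39, 3, 2, 2, 1, 1, 78)] with period length k = 12.
k is even, so the fundamental solution of x^2 - 1567y^2 = 1 is (p_{k-1}, q_{k-1}) = (p_11, q_11); compute convergents through index 11.
Convergents (p_i = a_i*p_{i-1} + p_{i-2}, q_i = a_i*q_{i-1} + q_{i-2} with p_{-2}=0, p_{-1}=1, q_{-2}=1, q_{-1}=0):
  i=0: a_0=39, p_0 = 39*1 + 0 = 39, q_0 = 39*0 + 1 = 1.
  i=1: a_1=1, p_1 = 1*39 + 1 = 40, q_1 = 1*1 + 0 = 1.
  i=2: a_2=1, p_2 = 1*40 + 39 = 79, q_2 = 1*1 + 1 = 2.
  i=3: a_3=2, p_3 = 2*79 + 40 = 198, q_3 = 2*2 + 1 = 5.
  i=4: a_4=2, p_4 = 2*198 + 79 = 475, q_4 = 2*5 + 2 = 12.
  i=5: a_5=3, p_5 = 3*475 + 198 = 1623, q_5 = 3*12 + 5 = 41.
  i=6: a_6=39, p_6 = 39*1623 + 475 = 63772, q_6 = 39*41 + 12 = 1611.
  i=7: a_7=3, p_7 = 3*63772 + 1623 = 192939, q_7 = 3*1611 + 41 = 4874.
  i=8: a_8=2, p_8 = 2*192939 + 63772 = 449650, q_8 = 2*4874 + 1611 = 11359.
  i=9: a_9=2, p_9 = 2*449650 + 192939 = 1092239, q_9 = 2*11359 + 4874 = 27592.
  i=10: a_10=1, p_10 = 1*1092239 + 449650 = 1541889, q_10 = 1*27592 + 11359 = 38951.
  i=11: a_11=1, p_11 = 1*1541889 + 1092239 = 2634128, q_11 = 1*38951 + 27592 = 66543.
Check: 2634128^2 - 1567*66543^2 = 6938630320384 - 6938630320383 = 1, so (x, y) = (2634128, 66543) solves the equation, and by the theorem it is the least positive solution.

(x, y) = (2634128, 66543)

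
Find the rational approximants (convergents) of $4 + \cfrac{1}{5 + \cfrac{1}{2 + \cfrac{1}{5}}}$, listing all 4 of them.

4/1, 21/5, 46/11, 251/60

Using the convergent recurrence p_i = a_i*p_{i-1} + p_{i-2}, q_i = a_i*q_{i-1} + q_{i-2} with p_{-2}=0, p_{-1}=1, q_{-2}=1, q_{-1}=0:
  i=0: a_0=4, p_0 = 4*1 + 0 = 4, q_0 = 4*0 + 1 = 1.
  i=1: a_1=5, p_1 = 5*4 + 1 = 21, q_1 = 5*1 + 0 = 5.
  i=2: a_2=2, p_2 = 2*21 + 4 = 46, q_2 = 2*5 + 1 = 11.
  i=3: a_3=5, p_3 = 5*46 + 21 = 251, q_3 = 5*11 + 5 = 60.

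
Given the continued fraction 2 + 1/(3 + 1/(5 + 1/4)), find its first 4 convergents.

2/1, 7/3, 37/16, 155/67

Using the convergent recurrence p_i = a_i*p_{i-1} + p_{i-2}, q_i = a_i*q_{i-1} + q_{i-2} with p_{-2}=0, p_{-1}=1, q_{-2}=1, q_{-1}=0:
  i=0: a_0=2, p_0 = 2*1 + 0 = 2, q_0 = 2*0 + 1 = 1.
  i=1: a_1=3, p_1 = 3*2 + 1 = 7, q_1 = 3*1 + 0 = 3.
  i=2: a_2=5, p_2 = 5*7 + 2 = 37, q_2 = 5*3 + 1 = 16.
  i=3: a_3=4, p_3 = 4*37 + 7 = 155, q_3 = 4*16 + 3 = 67.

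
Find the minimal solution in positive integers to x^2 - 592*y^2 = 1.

(x, y) = (73, 3)

First expand sqrt(592) as a continued fraction. With x_i = (sqrt(592) + m_i)/d_i and (m_0, d_0) = (0, 1): a_0 = floor(sqrt(592)) = 24, since 24^2 = 576 <= 592 < 625 = 25^2.
Iterate m_{i+1} = d_i*a_i - m_i, d_{i+1} = (592 - m_{i+1}^2)/d_i, a_{i+1} = floor((a_0 + m_{i+1})/d_{i+1}):
  m_1 = 1*24 - 0 = 24, d_1 = (592 - 24^2)/1 = 16/1 = 16, a_1 = floor((24 + 24)/16) = 3.
  m_2 = 16*3 - 24 = 24, d_2 = (592 - 24^2)/16 = 16/16 = 1, a_2 = floor((24 + 24)/1) = 48.
  m_3 = 1*48 - 24 = 24, d_3 = (592 - 24^2)/1 = 16/1 = 16: (m_3, d_3) = (m_1, d_1) = (24, 16), so from here the quotients repeat a_1, a_2; the period length is 2.
So sqrt(592) = [24; (3, 48)] with period length k = 2.
k is even, so the fundamental solution of x^2 - 592y^2 = 1 is (p_{k-1}, q_{k-1}) = (p_1, q_1); compute convergents through index 1.
Convergents (p_i = a_i*p_{i-1} + p_{i-2}, q_i = a_i*q_{i-1} + q_{i-2} with p_{-2}=0, p_{-1}=1, q_{-2}=1, q_{-1}=0):
  i=0: a_0=24, p_0 = 24*1 + 0 = 24, q_0 = 24*0 + 1 = 1.
  i=1: a_1=3, p_1 = 3*24 + 1 = 73, q_1 = 3*1 + 0 = 3.
Check: 73^2 - 592*3^2 = 5329 - 5328 = 1, so (x, y) = (73, 3) solves the equation, and by the theorem it is the least positive solution.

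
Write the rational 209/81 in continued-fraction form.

[2; 1, 1, 2, 1, 1, 1, 1, 2]

Run the Euclidean algorithm on 209 and 81; the successive quotients are the partial quotients a_0, a_1, ... (each step inverts the fractional part left over by the previous one):
  209 = 2*81 + 47, so a_0 = 2.
  81 = 1*47 + 34, so a_1 = 1.
  47 = 1*34 + 13, so a_2 = 1.
  34 = 2*13 + 8, so a_3 = 2.
  13 = 1*8 + 5, so a_4 = 1.
  8 = 1*5 + 3, so a_5 = 1.
  5 = 1*3 + 2, so a_6 = 1.
  3 = 1*2 + 1, so a_7 = 1.
  2 = 2*1 + 0, so a_8 = 2.
The remainder reaches 0 after 9 divisions, so the expansion has 9 partial quotients, read off in order.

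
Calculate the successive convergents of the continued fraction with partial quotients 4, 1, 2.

Using the convergent recurrence p_i = a_i*p_{i-1} + p_{i-2}, q_i = a_i*q_{i-1} + q_{i-2} with p_{-2}=0, p_{-1}=1, q_{-2}=1, q_{-1}=0:
  i=0: a_0=4, p_0 = 4*1 + 0 = 4, q_0 = 4*0 + 1 = 1.
  i=1: a_1=1, p_1 = 1*4 + 1 = 5, q_1 = 1*1 + 0 = 1.
  i=2: a_2=2, p_2 = 2*5 + 4 = 14, q_2 = 2*1 + 1 = 3.

4/1, 5/1, 14/3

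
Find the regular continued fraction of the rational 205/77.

[2; 1, 1, 1, 25]

Run the Euclidean algorithm on 205 and 77; the successive quotients are the partial quotients a_0, a_1, ... (each step inverts the fractional part left over by the previous one):
  205 = 2*77 + 51, so a_0 = 2.
  77 = 1*51 + 26, so a_1 = 1.
  51 = 1*26 + 25, so a_2 = 1.
  26 = 1*25 + 1, so a_3 = 1.
  25 = 25*1 + 0, so a_4 = 25.
The remainder reaches 0 after 5 divisions, so the expansion has 5 partial quotients, read off in order.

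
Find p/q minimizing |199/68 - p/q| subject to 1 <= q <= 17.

Expand x = 199/68 as a continued fraction with the Euclidean algorithm:
  199 = 2*68 + 63, so a_0 = 2.
  68 = 1*63 + 5, so a_1 = 1.
  63 = 12*5 + 3, so a_2 = 12.
  5 = 1*3 + 2, so a_3 = 1.
  3 = 1*2 + 1, so a_4 = 1.
  2 = 2*1 + 0, so a_5 = 2.
so x = [2; 1, 12, 1, 1, 2].
Convergents (p_i = a_i*p_{i-1} + p_{i-2}, q_i = a_i*q_{i-1} + q_{i-2} with p_{-2}=0, p_{-1}=1, q_{-2}=1, q_{-1}=0), until the denominator exceeds 17:
  i=0: a_0=2, p_0 = 2*1 + 0 = 2, q_0 = 2*0 + 1 = 1.
  i=1: a_1=1, p_1 = 1*2 + 1 = 3, q_1 = 1*1 + 0 = 1.
  i=2: a_2=12, p_2 = 12*3 + 2 = 38, q_2 = 12*1 + 1 = 13.
  i=3: a_3=1, p_3 = 1*38 + 3 = 41, q_3 = 1*13 + 1 = 14.
  i=4: a_4=1, p_4 = 1*41 + 38 = 79, q_4 = 1*14 + 13 = 27.
q_4 = 27 > 17, so the last convergent with denominator <= 17 is p_3/q_3 = 41/14.
The closest fraction with denominator <= 17 is either p_3/q_3 or the intermediate fraction (k*p_3 + p_2)/(k*q_3 + q_2) with the largest k >= 1 whose denominator stays <= 17; these approach x as k grows, and every other convergent or intermediate fraction in range is farther away.
Largest k: floor((17 - q_2)/q_3) = floor((17 - 13)/14) = 0.
Since k = 0, no intermediate fraction beyond p_3/q_3 has denominator <= 17, so the convergent 41/14 is the closest (its error is |199*14 - 41*68|/(68*14) = 2/952).

41/14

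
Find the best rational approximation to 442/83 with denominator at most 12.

16/3

Expand x = 442/83 as a continued fraction with the Euclidean algorithm:
  442 = 5*83 + 27, so a_0 = 5.
  83 = 3*27 + 2, so a_1 = 3.
  27 = 13*2 + 1, so a_2 = 13.
  2 = 2*1 + 0, so a_3 = 2.
so x = [5; 3, 13, 2].
Convergents (p_i = a_i*p_{i-1} + p_{i-2}, q_i = a_i*q_{i-1} + q_{i-2} with p_{-2}=0, p_{-1}=1, q_{-2}=1, q_{-1}=0), until the denominator exceeds 12:
  i=0: a_0=5, p_0 = 5*1 + 0 = 5, q_0 = 5*0 + 1 = 1.
  i=1: a_1=3, p_1 = 3*5 + 1 = 16, q_1 = 3*1 + 0 = 3.
  i=2: a_2=13, p_2 = 13*16 + 5 = 213, q_2 = 13*3 + 1 = 40.
q_2 = 40 > 12, so the last convergent with denominator <= 12 is p_1/q_1 = 16/3.
The closest fraction with denominator <= 12 is either p_1/q_1 or the intermediate fraction (k*p_1 + p_0)/(k*q_1 + q_0) with the largest k >= 1 whose denominator stays <= 12; these approach x as k grows, and every other convergent or intermediate fraction in range is farther away.
Largest k: floor((12 - q_0)/q_1) = floor((12 - 1)/3) = 3.
That gives (3*16 + 5)/(3*3 + 1) = 53/10.
Compare the errors: |x - 16/3| = |442*3 - 16*83|/(83*3) = 2/249, and |x - 53/10| = |442*10 - 53*83|/(83*10) = 21/830.
Cross-multiplying, 2*830 = 1660 < 5229 = 21*249, so 2/249 is smaller: the convergent 16/3 is closer to x than 53/10.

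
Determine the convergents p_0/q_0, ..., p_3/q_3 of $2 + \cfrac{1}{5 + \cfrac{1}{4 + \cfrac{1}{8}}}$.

2/1, 11/5, 46/21, 379/173

Using the convergent recurrence p_i = a_i*p_{i-1} + p_{i-2}, q_i = a_i*q_{i-1} + q_{i-2} with p_{-2}=0, p_{-1}=1, q_{-2}=1, q_{-1}=0:
  i=0: a_0=2, p_0 = 2*1 + 0 = 2, q_0 = 2*0 + 1 = 1.
  i=1: a_1=5, p_1 = 5*2 + 1 = 11, q_1 = 5*1 + 0 = 5.
  i=2: a_2=4, p_2 = 4*11 + 2 = 46, q_2 = 4*5 + 1 = 21.
  i=3: a_3=8, p_3 = 8*46 + 11 = 379, q_3 = 8*21 + 5 = 173.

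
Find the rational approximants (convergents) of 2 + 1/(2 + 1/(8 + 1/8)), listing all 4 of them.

Using the convergent recurrence p_i = a_i*p_{i-1} + p_{i-2}, q_i = a_i*q_{i-1} + q_{i-2} with p_{-2}=0, p_{-1}=1, q_{-2}=1, q_{-1}=0:
  i=0: a_0=2, p_0 = 2*1 + 0 = 2, q_0 = 2*0 + 1 = 1.
  i=1: a_1=2, p_1 = 2*2 + 1 = 5, q_1 = 2*1 + 0 = 2.
  i=2: a_2=8, p_2 = 8*5 + 2 = 42, q_2 = 8*2 + 1 = 17.
  i=3: a_3=8, p_3 = 8*42 + 5 = 341, q_3 = 8*17 + 2 = 138.

2/1, 5/2, 42/17, 341/138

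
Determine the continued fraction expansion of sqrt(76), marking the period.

[8; (1, 2, 1, 1, 5, 4, 5, 1, 1, 2, 1, 16)]

Write x_i = (sqrt(76) + m_i)/d_i with (m_0, d_0) = (0, 1). a_0 = floor(sqrt(76)) = 8, since 8^2 = 64 <= 76 < 81 = 9^2.
Iterate m_{i+1} = d_i*a_i - m_i, d_{i+1} = (76 - m_{i+1}^2)/d_i, a_{i+1} = floor((a_0 + m_{i+1})/d_{i+1}):
  m_1 = 1*8 - 0 = 8, d_1 = (76 - 8^2)/1 = 12/1 = 12, a_1 = floor((8 + 8)/12) = 1.
  m_2 = 12*1 - 8 = 4, d_2 = (76 - 4^2)/12 = 60/12 = 5, a_2 = floor((8 + 4)/5) = 2.
  m_3 = 5*2 - 4 = 6, d_3 = (76 - 6^2)/5 = 40/5 = 8, a_3 = floor((8 + 6)/8) = 1.
  m_4 = 8*1 - 6 = 2, d_4 = (76 - 2^2)/8 = 72/8 = 9, a_4 = floor((8 + 2)/9) = 1.
  m_5 = 9*1 - 2 = 7, d_5 = (76 - 7^2)/9 = 27/9 = 3, a_5 = floor((8 + 7)/3) = 5.
  m_6 = 3*5 - 7 = 8, d_6 = (76 - 8^2)/3 = 12/3 = 4, a_6 = floor((8 + 8)/4) = 4.
  m_7 = 4*4 - 8 = 8, d_7 = (76 - 8^2)/4 = 12/4 = 3, a_7 = floor((8 + 8)/3) = 5.
  m_8 = 3*5 - 8 = 7, d_8 = (76 - 7^2)/3 = 27/3 = 9, a_8 = floor((8 + 7)/9) = 1.
  m_9 = 9*1 - 7 = 2, d_9 = (76 - 2^2)/9 = 72/9 = 8, a_9 = floor((8 + 2)/8) = 1.
  m_10 = 8*1 - 2 = 6, d_10 = (76 - 6^2)/8 = 40/8 = 5, a_10 = floor((8 + 6)/5) = 2.
  m_11 = 5*2 - 6 = 4, d_11 = (76 - 4^2)/5 = 60/5 = 12, a_11 = floor((8 + 4)/12) = 1.
  m_12 = 12*1 - 4 = 8, d_12 = (76 - 8^2)/12 = 12/12 = 1, a_12 = floor((8 + 8)/1) = 16.
  m_13 = 1*16 - 8 = 8, d_13 = (76 - 8^2)/1 = 12/1 = 12: (m_13, d_13) = (m_1, d_1) = (8, 12), so from here the quotients repeat a_1, ..., a_12; the period length is 12.
Hence the expansion of sqrt(76) is a_0 = 8 followed by the repeating block 1, 2, 1, 1, 5, 4, 5, 1, 1, 2, 1, 16 (period 12).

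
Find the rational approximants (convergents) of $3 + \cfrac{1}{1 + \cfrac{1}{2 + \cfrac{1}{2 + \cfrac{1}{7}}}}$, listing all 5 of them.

Using the convergent recurrence p_i = a_i*p_{i-1} + p_{i-2}, q_i = a_i*q_{i-1} + q_{i-2} with p_{-2}=0, p_{-1}=1, q_{-2}=1, q_{-1}=0:
  i=0: a_0=3, p_0 = 3*1 + 0 = 3, q_0 = 3*0 + 1 = 1.
  i=1: a_1=1, p_1 = 1*3 + 1 = 4, q_1 = 1*1 + 0 = 1.
  i=2: a_2=2, p_2 = 2*4 + 3 = 11, q_2 = 2*1 + 1 = 3.
  i=3: a_3=2, p_3 = 2*11 + 4 = 26, q_3 = 2*3 + 1 = 7.
  i=4: a_4=7, p_4 = 7*26 + 11 = 193, q_4 = 7*7 + 3 = 52.

3/1, 4/1, 11/3, 26/7, 193/52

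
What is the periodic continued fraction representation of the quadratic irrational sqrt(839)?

Write x_i = (sqrt(839) + m_i)/d_i with (m_0, d_0) = (0, 1). a_0 = floor(sqrt(839)) = 28, since 28^2 = 784 <= 839 < 841 = 29^2.
Iterate m_{i+1} = d_i*a_i - m_i, d_{i+1} = (839 - m_{i+1}^2)/d_i, a_{i+1} = floor((a_0 + m_{i+1})/d_{i+1}):
  m_1 = 1*28 - 0 = 28, d_1 = (839 - 28^2)/1 = 55/1 = 55, a_1 = floor((28 + 28)/55) = 1.
  m_2 = 55*1 - 28 = 27, d_2 = (839 - 27^2)/55 = 110/55 = 2, a_2 = floor((28 + 27)/2) = 27.
  m_3 = 2*27 - 27 = 27, d_3 = (839 - 27^2)/2 = 110/2 = 55, a_3 = floor((28 + 27)/55) = 1.
  m_4 = 55*1 - 27 = 28, d_4 = (839 - 28^2)/55 = 55/55 = 1, a_4 = floor((28 + 28)/1) = 56.
  m_5 = 1*56 - 28 = 28, d_5 = (839 - 28^2)/1 = 55/1 = 55: (m_5, d_5) = (m_1, d_1) = (28, 55), so from here the quotients repeat a_1, ..., a_4; the period length is 4.
Hence the expansion of sqrt(839) is a_0 = 28 followed by the repeating block 1, 27, 1, 56 (period 4).

[28; (1, 27, 1, 56)]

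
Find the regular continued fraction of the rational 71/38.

[1; 1, 6, 1, 1, 2]

Run the Euclidean algorithm on 71 and 38; the successive quotients are the partial quotients a_0, a_1, ... (each step inverts the fractional part left over by the previous one):
  71 = 1*38 + 33, so a_0 = 1.
  38 = 1*33 + 5, so a_1 = 1.
  33 = 6*5 + 3, so a_2 = 6.
  5 = 1*3 + 2, so a_3 = 1.
  3 = 1*2 + 1, so a_4 = 1.
  2 = 2*1 + 0, so a_5 = 2.
The remainder reaches 0 after 6 divisions, so the expansion has 6 partial quotients, read off in order.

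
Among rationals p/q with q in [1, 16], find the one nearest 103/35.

Expand x = 103/35 as a continued fraction with the Euclidean algorithm:
  103 = 2*35 + 33, so a_0 = 2.
  35 = 1*33 + 2, so a_1 = 1.
  33 = 16*2 + 1, so a_2 = 16.
  2 = 2*1 + 0, so a_3 = 2.
so x = [2; 1, 16, 2].
Convergents (p_i = a_i*p_{i-1} + p_{i-2}, q_i = a_i*q_{i-1} + q_{i-2} with p_{-2}=0, p_{-1}=1, q_{-2}=1, q_{-1}=0), until the denominator exceeds 16:
  i=0: a_0=2, p_0 = 2*1 + 0 = 2, q_0 = 2*0 + 1 = 1.
  i=1: a_1=1, p_1 = 1*2 + 1 = 3, q_1 = 1*1 + 0 = 1.
  i=2: a_2=16, p_2 = 16*3 + 2 = 50, q_2 = 16*1 + 1 = 17.
q_2 = 17 > 16, so the last convergent with denominator <= 16 is p_1/q_1 = 3/1.
The closest fraction with denominator <= 16 is either p_1/q_1 or the intermediate fraction (k*p_1 + p_0)/(k*q_1 + q_0) with the largest k >= 1 whose denominator stays <= 16; these approach x as k grows, and every other convergent or intermediate fraction in range is farther away.
Largest k: floor((16 - q_0)/q_1) = floor((16 - 1)/1) = 15.
That gives (15*3 + 2)/(15*1 + 1) = 47/16.
Compare the errors: |x - 3/1| = |103*1 - 3*35|/(35*1) = 2/35, and |x - 47/16| = |103*16 - 47*35|/(35*16) = 3/560.
Cross-multiplying, 3*35 = 105 < 1120 = 2*560, so 3/560 is smaller: the intermediate fraction 47/16 is closer to x than 3/1.

47/16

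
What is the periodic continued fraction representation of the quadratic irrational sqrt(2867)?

Write x_i = (sqrt(2867) + m_i)/d_i with (m_0, d_0) = (0, 1). a_0 = floor(sqrt(2867)) = 53, since 53^2 = 2809 <= 2867 < 2916 = 54^2.
Iterate m_{i+1} = d_i*a_i - m_i, d_{i+1} = (2867 - m_{i+1}^2)/d_i, a_{i+1} = floor((a_0 + m_{i+1})/d_{i+1}):
  m_1 = 1*53 - 0 = 53, d_1 = (2867 - 53^2)/1 = 58/1 = 58, a_1 = floor((53 + 53)/58) = 1.
  m_2 = 58*1 - 53 = 5, d_2 = (2867 - 5^2)/58 = 2842/58 = 49, a_2 = floor((53 + 5)/49) = 1.
  m_3 = 49*1 - 5 = 44, d_3 = (2867 - 44^2)/49 = 931/49 = 19, a_3 = floor((53 + 44)/19) = 5.
  m_4 = 19*5 - 44 = 51, d_4 = (2867 - 51^2)/19 = 266/19 = 14, a_4 = floor((53 + 51)/14) = 7.
  m_5 = 14*7 - 51 = 47, d_5 = (2867 - 47^2)/14 = 658/14 = 47, a_5 = floor((53 + 47)/47) = 2.
  m_6 = 47*2 - 47 = 47, d_6 = (2867 - 47^2)/47 = 658/47 = 14, a_6 = floor((53 + 47)/14) = 7.
  m_7 = 14*7 - 47 = 51, d_7 = (2867 - 51^2)/14 = 266/14 = 19, a_7 = floor((53 + 51)/19) = 5.
  m_8 = 19*5 - 51 = 44, d_8 = (2867 - 44^2)/19 = 931/19 = 49, a_8 = floor((53 + 44)/49) = 1.
  m_9 = 49*1 - 44 = 5, d_9 = (2867 - 5^2)/49 = 2842/49 = 58, a_9 = floor((53 + 5)/58) = 1.
  m_10 = 58*1 - 5 = 53, d_10 = (2867 - 53^2)/58 = 58/58 = 1, a_10 = floor((53 + 53)/1) = 106.
  m_11 = 1*106 - 53 = 53, d_11 = (2867 - 53^2)/1 = 58/1 = 58: (m_11, d_11) = (m_1, d_1) = (53, 58), so from here the quotients repeat a_1, ..., a_10; the period length is 10.
Hence the expansion of sqrt(2867) is a_0 = 53 followed by the repeating block 1, 1, 5, 7, 2, 7, 5, 1, 1, 106 (period 10).

[53; (1, 1, 5, 7, 2, 7, 5, 1, 1, 106)]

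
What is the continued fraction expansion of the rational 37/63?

[0; 1, 1, 2, 2, 1, 3]

Run the Euclidean algorithm on 37 and 63; the successive quotients are the partial quotients a_0, a_1, ... (each step inverts the fractional part left over by the previous one):
  37 = 0*63 + 37, so a_0 = 0.
  63 = 1*37 + 26, so a_1 = 1.
  37 = 1*26 + 11, so a_2 = 1.
  26 = 2*11 + 4, so a_3 = 2.
  11 = 2*4 + 3, so a_4 = 2.
  4 = 1*3 + 1, so a_5 = 1.
  3 = 3*1 + 0, so a_6 = 3.
The remainder reaches 0 after 7 divisions, so the expansion has 7 partial quotients, read off in order.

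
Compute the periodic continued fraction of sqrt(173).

[13; (6, 1, 1, 6, 26)]

Write x_i = (sqrt(173) + m_i)/d_i with (m_0, d_0) = (0, 1). a_0 = floor(sqrt(173)) = 13, since 13^2 = 169 <= 173 < 196 = 14^2.
Iterate m_{i+1} = d_i*a_i - m_i, d_{i+1} = (173 - m_{i+1}^2)/d_i, a_{i+1} = floor((a_0 + m_{i+1})/d_{i+1}):
  m_1 = 1*13 - 0 = 13, d_1 = (173 - 13^2)/1 = 4/1 = 4, a_1 = floor((13 + 13)/4) = 6.
  m_2 = 4*6 - 13 = 11, d_2 = (173 - 11^2)/4 = 52/4 = 13, a_2 = floor((13 + 11)/13) = 1.
  m_3 = 13*1 - 11 = 2, d_3 = (173 - 2^2)/13 = 169/13 = 13, a_3 = floor((13 + 2)/13) = 1.
  m_4 = 13*1 - 2 = 11, d_4 = (173 - 11^2)/13 = 52/13 = 4, a_4 = floor((13 + 11)/4) = 6.
  m_5 = 4*6 - 11 = 13, d_5 = (173 - 13^2)/4 = 4/4 = 1, a_5 = floor((13 + 13)/1) = 26.
  m_6 = 1*26 - 13 = 13, d_6 = (173 - 13^2)/1 = 4/1 = 4: (m_6, d_6) = (m_1, d_1) = (13, 4), so from here the quotients repeat a_1, ..., a_5; the period length is 5.
Hence the expansion of sqrt(173) is a_0 = 13 followed by the repeating block 6, 1, 1, 6, 26 (period 5).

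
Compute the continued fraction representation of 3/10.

[0; 3, 3]

Run the Euclidean algorithm on 3 and 10; the successive quotients are the partial quotients a_0, a_1, ... (each step inverts the fractional part left over by the previous one):
  3 = 0*10 + 3, so a_0 = 0.
  10 = 3*3 + 1, so a_1 = 3.
  3 = 3*1 + 0, so a_2 = 3.
The remainder reaches 0 after 3 divisions, so the expansion has 3 partial quotients, read off in order.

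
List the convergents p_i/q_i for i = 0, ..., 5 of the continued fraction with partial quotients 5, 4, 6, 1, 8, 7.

5/1, 21/4, 131/25, 152/29, 1347/257, 9581/1828

Using the convergent recurrence p_i = a_i*p_{i-1} + p_{i-2}, q_i = a_i*q_{i-1} + q_{i-2} with p_{-2}=0, p_{-1}=1, q_{-2}=1, q_{-1}=0:
  i=0: a_0=5, p_0 = 5*1 + 0 = 5, q_0 = 5*0 + 1 = 1.
  i=1: a_1=4, p_1 = 4*5 + 1 = 21, q_1 = 4*1 + 0 = 4.
  i=2: a_2=6, p_2 = 6*21 + 5 = 131, q_2 = 6*4 + 1 = 25.
  i=3: a_3=1, p_3 = 1*131 + 21 = 152, q_3 = 1*25 + 4 = 29.
  i=4: a_4=8, p_4 = 8*152 + 131 = 1347, q_4 = 8*29 + 25 = 257.
  i=5: a_5=7, p_5 = 7*1347 + 152 = 9581, q_5 = 7*257 + 29 = 1828.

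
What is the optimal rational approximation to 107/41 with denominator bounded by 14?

34/13

Expand x = 107/41 as a continued fraction with the Euclidean algorithm:
  107 = 2*41 + 25, so a_0 = 2.
  41 = 1*25 + 16, so a_1 = 1.
  25 = 1*16 + 9, so a_2 = 1.
  16 = 1*9 + 7, so a_3 = 1.
  9 = 1*7 + 2, so a_4 = 1.
  7 = 3*2 + 1, so a_5 = 3.
  2 = 2*1 + 0, so a_6 = 2.
so x = [2; 1, 1, 1, 1, 3, 2].
Convergents (p_i = a_i*p_{i-1} + p_{i-2}, q_i = a_i*q_{i-1} + q_{i-2} with p_{-2}=0, p_{-1}=1, q_{-2}=1, q_{-1}=0), until the denominator exceeds 14:
  i=0: a_0=2, p_0 = 2*1 + 0 = 2, q_0 = 2*0 + 1 = 1.
  i=1: a_1=1, p_1 = 1*2 + 1 = 3, q_1 = 1*1 + 0 = 1.
  i=2: a_2=1, p_2 = 1*3 + 2 = 5, q_2 = 1*1 + 1 = 2.
  i=3: a_3=1, p_3 = 1*5 + 3 = 8, q_3 = 1*2 + 1 = 3.
  i=4: a_4=1, p_4 = 1*8 + 5 = 13, q_4 = 1*3 + 2 = 5.
  i=5: a_5=3, p_5 = 3*13 + 8 = 47, q_5 = 3*5 + 3 = 18.
q_5 = 18 > 14, so the last convergent with denominator <= 14 is p_4/q_4 = 13/5.
The closest fraction with denominator <= 14 is either p_4/q_4 or the intermediate fraction (k*p_4 + p_3)/(k*q_4 + q_3) with the largest k >= 1 whose denominator stays <= 14; these approach x as k grows, and every other convergent or intermediate fraction in range is farther away.
Largest k: floor((14 - q_3)/q_4) = floor((14 - 3)/5) = 2.
That gives (2*13 + 8)/(2*5 + 3) = 34/13.
Compare the errors: |x - 13/5| = |107*5 - 13*41|/(41*5) = 2/205, and |x - 34/13| = |107*13 - 34*41|/(41*13) = 3/533.
Cross-multiplying, 3*205 = 615 < 1066 = 2*533, so 3/533 is smaller: the intermediate fraction 34/13 is closer to x than 13/5.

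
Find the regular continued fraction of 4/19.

[0; 4, 1, 3]

Run the Euclidean algorithm on 4 and 19; the successive quotients are the partial quotients a_0, a_1, ... (each step inverts the fractional part left over by the previous one):
  4 = 0*19 + 4, so a_0 = 0.
  19 = 4*4 + 3, so a_1 = 4.
  4 = 1*3 + 1, so a_2 = 1.
  3 = 3*1 + 0, so a_3 = 3.
The remainder reaches 0 after 4 divisions, so the expansion has 4 partial quotients, read off in order.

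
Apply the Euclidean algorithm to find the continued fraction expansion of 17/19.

[0; 1, 8, 2]

Run the Euclidean algorithm on 17 and 19; the successive quotients are the partial quotients a_0, a_1, ... (each step inverts the fractional part left over by the previous one):
  17 = 0*19 + 17, so a_0 = 0.
  19 = 1*17 + 2, so a_1 = 1.
  17 = 8*2 + 1, so a_2 = 8.
  2 = 2*1 + 0, so a_3 = 2.
The remainder reaches 0 after 4 divisions, so the expansion has 4 partial quotients, read off in order.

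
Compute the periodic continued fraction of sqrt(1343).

[36; (1, 1, 1, 4, 1, 35, 1, 4, 1, 1, 1, 72)]

Write x_i = (sqrt(1343) + m_i)/d_i with (m_0, d_0) = (0, 1). a_0 = floor(sqrt(1343)) = 36, since 36^2 = 1296 <= 1343 < 1369 = 37^2.
Iterate m_{i+1} = d_i*a_i - m_i, d_{i+1} = (1343 - m_{i+1}^2)/d_i, a_{i+1} = floor((a_0 + m_{i+1})/d_{i+1}):
  m_1 = 1*36 - 0 = 36, d_1 = (1343 - 36^2)/1 = 47/1 = 47, a_1 = floor((36 + 36)/47) = 1.
  m_2 = 47*1 - 36 = 11, d_2 = (1343 - 11^2)/47 = 1222/47 = 26, a_2 = floor((36 + 11)/26) = 1.
  m_3 = 26*1 - 11 = 15, d_3 = (1343 - 15^2)/26 = 1118/26 = 43, a_3 = floor((36 + 15)/43) = 1.
  m_4 = 43*1 - 15 = 28, d_4 = (1343 - 28^2)/43 = 559/43 = 13, a_4 = floor((36 + 28)/13) = 4.
  m_5 = 13*4 - 28 = 24, d_5 = (1343 - 24^2)/13 = 767/13 = 59, a_5 = floor((36 + 24)/59) = 1.
  m_6 = 59*1 - 24 = 35, d_6 = (1343 - 35^2)/59 = 118/59 = 2, a_6 = floor((36 + 35)/2) = 35.
  m_7 = 2*35 - 35 = 35, d_7 = (1343 - 35^2)/2 = 118/2 = 59, a_7 = floor((36 + 35)/59) = 1.
  m_8 = 59*1 - 35 = 24, d_8 = (1343 - 24^2)/59 = 767/59 = 13, a_8 = floor((36 + 24)/13) = 4.
  m_9 = 13*4 - 24 = 28, d_9 = (1343 - 28^2)/13 = 559/13 = 43, a_9 = floor((36 + 28)/43) = 1.
  m_10 = 43*1 - 28 = 15, d_10 = (1343 - 15^2)/43 = 1118/43 = 26, a_10 = floor((36 + 15)/26) = 1.
  m_11 = 26*1 - 15 = 11, d_11 = (1343 - 11^2)/26 = 1222/26 = 47, a_11 = floor((36 + 11)/47) = 1.
  m_12 = 47*1 - 11 = 36, d_12 = (1343 - 36^2)/47 = 47/47 = 1, a_12 = floor((36 + 36)/1) = 72.
  m_13 = 1*72 - 36 = 36, d_13 = (1343 - 36^2)/1 = 47/1 = 47: (m_13, d_13) = (m_1, d_1) = (36, 47), so from here the quotients repeat a_1, ..., a_12; the period length is 12.
Hence the expansion of sqrt(1343) is a_0 = 36 followed by the repeating block 1, 1, 1, 4, 1, 35, 1, 4, 1, 1, 1, 72 (period 12).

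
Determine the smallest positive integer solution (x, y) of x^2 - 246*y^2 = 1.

First expand sqrt(246) as a continued fraction. With x_i = (sqrt(246) + m_i)/d_i and (m_0, d_0) = (0, 1): a_0 = floor(sqrt(246)) = 15, since 15^2 = 225 <= 246 < 256 = 16^2.
Iterate m_{i+1} = d_i*a_i - m_i, d_{i+1} = (246 - m_{i+1}^2)/d_i, a_{i+1} = floor((a_0 + m_{i+1})/d_{i+1}):
  m_1 = 1*15 - 0 = 15, d_1 = (246 - 15^2)/1 = 21/1 = 21, a_1 = floor((15 + 15)/21) = 1.
  m_2 = 21*1 - 15 = 6, d_2 = (246 - 6^2)/21 = 210/21 = 10, a_2 = floor((15 + 6)/10) = 2.
  m_3 = 10*2 - 6 = 14, d_3 = (246 - 14^2)/10 = 50/10 = 5, a_3 = floor((15 + 14)/5) = 5.
  m_4 = 5*5 - 14 = 11, d_4 = (246 - 11^2)/5 = 125/5 = 25, a_4 = floor((15 + 11)/25) = 1.
  m_5 = 25*1 - 11 = 14, d_5 = (246 - 14^2)/25 = 50/25 = 2, a_5 = floor((15 + 14)/2) = 14.
  m_6 = 2*14 - 14 = 14, d_6 = (246 - 14^2)/2 = 50/2 = 25, a_6 = floor((15 + 14)/25) = 1.
  m_7 = 25*1 - 14 = 11, d_7 = (246 - 11^2)/25 = 125/25 = 5, a_7 = floor((15 + 11)/5) = 5.
  m_8 = 5*5 - 11 = 14, d_8 = (246 - 14^2)/5 = 50/5 = 10, a_8 = floor((15 + 14)/10) = 2.
  m_9 = 10*2 - 14 = 6, d_9 = (246 - 6^2)/10 = 210/10 = 21, a_9 = floor((15 + 6)/21) = 1.
  m_10 = 21*1 - 6 = 15, d_10 = (246 - 15^2)/21 = 21/21 = 1, a_10 = floor((15 + 15)/1) = 30.
  m_11 = 1*30 - 15 = 15, d_11 = (246 - 15^2)/1 = 21/1 = 21: (m_11, d_11) = (m_1, d_1) = (15, 21), so from here the quotients repeat a_1, ..., a_10; the period length is 10.
So sqrt(246) = [15; (1, 2, 5, 1, 14, 1, 5, 2, 1, 30)] with period length k = 10.
k is even, so the fundamental solution of x^2 - 246y^2 = 1 is (p_{k-1}, q_{k-1}) = (p_9, q_9); compute convergents through index 9.
Convergents (p_i = a_i*p_{i-1} + p_{i-2}, q_i = a_i*q_{i-1} + q_{i-2} with p_{-2}=0, p_{-1}=1, q_{-2}=1, q_{-1}=0):
  i=0: a_0=15, p_0 = 15*1 + 0 = 15, q_0 = 15*0 + 1 = 1.
  i=1: a_1=1, p_1 = 1*15 + 1 = 16, q_1 = 1*1 + 0 = 1.
  i=2: a_2=2, p_2 = 2*16 + 15 = 47, q_2 = 2*1 + 1 = 3.
  i=3: a_3=5, p_3 = 5*47 + 16 = 251, q_3 = 5*3 + 1 = 16.
  i=4: a_4=1, p_4 = 1*251 + 47 = 298, q_4 = 1*16 + 3 = 19.
  i=5: a_5=14, p_5 = 14*298 + 251 = 4423, q_5 = 14*19 + 16 = 282.
  i=6: a_6=1, p_6 = 1*4423 + 298 = 4721, q_6 = 1*282 + 19 = 301.
  i=7: a_7=5, p_7 = 5*4721 + 4423 = 28028, q_7 = 5*301 + 282 = 1787.
  i=8: a_8=2, p_8 = 2*28028 + 4721 = 60777, q_8 = 2*1787 + 301 = 3875.
  i=9: a_9=1, p_9 = 1*60777 + 28028 = 88805, q_9 = 1*3875 + 1787 = 5662.
Check: 88805^2 - 246*5662^2 = 7886328025 - 7886328024 = 1, so (x, y) = (88805, 5662) solves the equation, and by the theorem it is the least positive solution.

(x, y) = (88805, 5662)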